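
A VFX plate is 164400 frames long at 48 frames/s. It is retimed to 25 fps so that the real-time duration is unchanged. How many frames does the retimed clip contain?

85625 frames

Target frames = source frames × (target rate / source rate) = 164400 × (25)/(48) = 164400 × 25/48 = 85625.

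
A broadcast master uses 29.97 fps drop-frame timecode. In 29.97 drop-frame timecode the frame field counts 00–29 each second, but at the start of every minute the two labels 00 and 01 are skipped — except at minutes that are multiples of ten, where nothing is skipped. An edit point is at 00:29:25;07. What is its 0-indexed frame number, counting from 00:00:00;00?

52903

Complete 10-minute blocks: 2, each 17982 frames → 35964.
Remaining 9 whole minutes in the current block: 1800 + 8 × 1798 = 16184 frames.
Within the current minute: 25 × 30 + 7 − 2 = 755 (labels ;00/;01 skipped at this minute). Total = 35964 + 16184 + 755 = 52903.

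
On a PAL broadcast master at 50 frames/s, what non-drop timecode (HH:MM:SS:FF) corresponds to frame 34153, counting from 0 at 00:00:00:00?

00:11:23:03

34153 ÷ 50 = 683 full seconds, remainder 3 frames.
683 s = 0 h 11 min 23 s.
Timecode: 00:11:23:03.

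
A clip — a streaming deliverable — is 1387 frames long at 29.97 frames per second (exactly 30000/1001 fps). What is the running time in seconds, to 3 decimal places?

Running time = 1387 × 1001/30000 = 1388387/30000 s ≈ 46.280 s.

46.280 seconds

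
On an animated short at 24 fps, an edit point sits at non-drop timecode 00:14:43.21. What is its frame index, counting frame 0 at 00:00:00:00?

Total seconds to the label: (0 × 3600 + 14 × 60 + 43) = 883.
Frame index = 883 × 24 + 21 = 21213.

21213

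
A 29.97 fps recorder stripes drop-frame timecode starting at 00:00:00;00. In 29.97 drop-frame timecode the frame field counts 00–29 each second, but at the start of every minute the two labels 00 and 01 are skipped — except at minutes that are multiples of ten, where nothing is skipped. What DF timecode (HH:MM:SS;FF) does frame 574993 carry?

Ten DF minutes hold 17982 frames, so frame 574993 lies in block 31 (frames 557442–575423) with 17551 frames into that block.
The block's first minute is 1800 frames and the rest 1798 each; 17551 frames reaches minute 9, so 31 × 18 + 9 × 2 = 576 labels have been skipped so far.
Adding those back, label number 574993 + 576 = 575569 at 30 labels/s is 19185 s + 19 f = 5 h 19 min 45 s frame 19, i.e. 05:19:45;19.

05:19:45;19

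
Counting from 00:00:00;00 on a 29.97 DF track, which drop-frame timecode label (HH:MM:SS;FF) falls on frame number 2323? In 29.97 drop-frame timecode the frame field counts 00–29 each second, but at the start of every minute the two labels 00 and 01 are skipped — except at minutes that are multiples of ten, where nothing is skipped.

Ten DF minutes hold 17982 frames, so frame 2323 lies in block 0 (frames 0–17981) with 2323 frames into that block.
The block's first minute is 1800 frames and the rest 1798 each; 2323 frames reaches minute 1, so 0 × 18 + 1 × 2 = 2 labels have been skipped so far.
Adding those back, label number 2323 + 2 = 2325 at 30 labels/s is 77 s + 15 f = 0 h 1 min 17 s frame 15, i.e. 00:01:17;15.

00:01:17;15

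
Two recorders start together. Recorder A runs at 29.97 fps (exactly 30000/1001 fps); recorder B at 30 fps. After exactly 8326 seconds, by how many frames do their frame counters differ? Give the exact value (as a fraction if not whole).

A emits 30000/1001 × 8326 = 249780000/1001 frames; B emits 30 × 8326 = 249780.
Difference = 249780/1001 frames (≈ 249.5305); B is ahead of A.

249780/1001 frames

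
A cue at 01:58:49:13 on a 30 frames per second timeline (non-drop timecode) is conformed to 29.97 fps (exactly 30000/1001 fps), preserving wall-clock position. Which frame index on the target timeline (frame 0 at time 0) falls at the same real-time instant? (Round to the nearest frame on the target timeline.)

Source frame index: (1×3600 + 58×60 + 49) × 30 + 13 = 213883.
Real time: 213883 / (30) = 213883/30 s.
Target frame: (213883/30) × (30000/1001) = 213883000/1001 ≈ 213669.331 → 213669.

frame 213669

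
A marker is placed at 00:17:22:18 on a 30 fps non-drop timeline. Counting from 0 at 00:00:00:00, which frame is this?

Total seconds to the label: (0 × 3600 + 17 × 60 + 22) = 1042.
Frame index = 1042 × 30 + 18 = 31278.

frame 31278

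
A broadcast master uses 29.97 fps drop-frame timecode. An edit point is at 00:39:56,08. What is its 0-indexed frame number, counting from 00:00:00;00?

71816

Complete 10-minute blocks: 3, each 17982 frames → 53946.
Remaining 9 whole minutes in the current block: 1800 + 8 × 1798 = 16184 frames.
Within the current minute: 56 × 30 + 8 − 2 = 1686 (labels ;00/;01 skipped at this minute). Total = 53946 + 16184 + 1686 = 71816.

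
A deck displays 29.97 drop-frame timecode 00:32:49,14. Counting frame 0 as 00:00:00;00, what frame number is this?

59026

As if non-drop at 30 labels/s: (0 × 3600 + 32 × 60 + 49) × 30 + 14 = 59084.
Minute boundaries passed: 32; those not divisible by 10: 32 − 3 = 29; dropped labels = 2 × 29 = 58.
Actual frame index = 59084 − 58 = 59026.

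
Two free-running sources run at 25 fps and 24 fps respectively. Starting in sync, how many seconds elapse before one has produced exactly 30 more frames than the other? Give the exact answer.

30 seconds

The gap grows by |24 − 25| = 1 frame per second.
Time for a 30-frame gap: 30 ÷ (1) = 30 s.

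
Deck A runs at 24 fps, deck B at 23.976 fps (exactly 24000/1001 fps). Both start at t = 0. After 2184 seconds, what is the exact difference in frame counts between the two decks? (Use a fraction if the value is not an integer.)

A emits 24 × 2184 = 52416 frames; B emits 24000/1001 × 2184 = 576000/11.
Difference = 576/11 frames (≈ 52.3636); B is behind A.

576/11 frames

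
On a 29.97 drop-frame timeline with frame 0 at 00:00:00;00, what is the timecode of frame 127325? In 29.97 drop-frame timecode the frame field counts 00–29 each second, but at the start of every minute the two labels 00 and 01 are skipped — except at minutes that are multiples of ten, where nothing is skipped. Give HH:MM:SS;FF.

01:10:48;11

Ten DF minutes hold 17982 frames, so frame 127325 lies in block 7 (frames 125874–143855) with 1451 frames into that block.
The block's first minute is 1800 frames and the rest 1798 each; 1451 frames reaches minute 0, so 7 × 18 + 0 × 2 = 126 labels have been skipped so far.
Adding those back, label number 127325 + 126 = 127451 at 30 labels/s is 4248 s + 11 f = 1 h 10 min 48 s frame 11, i.e. 01:10:48;11.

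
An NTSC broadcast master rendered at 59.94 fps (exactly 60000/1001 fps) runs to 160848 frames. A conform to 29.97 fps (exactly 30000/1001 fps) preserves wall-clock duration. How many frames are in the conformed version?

80424 frames

Target frames = source frames × (target rate / source rate) = 160848 × (30000/1001)/(60000/1001) = 160848 × 1/2 = 80424.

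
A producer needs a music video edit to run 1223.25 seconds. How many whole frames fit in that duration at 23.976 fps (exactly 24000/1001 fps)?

29328 frames

Frames = 1223.25 × 24000/1001 = 4194000/143 ≈ 29328.6713.
Complete frames: 29328.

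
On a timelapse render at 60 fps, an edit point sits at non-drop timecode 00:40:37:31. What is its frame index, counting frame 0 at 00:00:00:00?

146251

Total seconds to the label: (0 × 3600 + 40 × 60 + 37) = 2437.
Frame index = 2437 × 60 + 31 = 146251.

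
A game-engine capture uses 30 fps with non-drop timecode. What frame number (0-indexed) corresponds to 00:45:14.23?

Total seconds to the label: (0 × 3600 + 45 × 60 + 14) = 2714.
Frame index = 2714 × 30 + 23 = 81443.

frame 81443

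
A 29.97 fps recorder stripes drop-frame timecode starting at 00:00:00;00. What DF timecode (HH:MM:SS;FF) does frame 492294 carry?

04:33:46;06

Each 10-minute DF block holds 10 × 60 × 30 − 9 × 2 = 17982 frames. 492294 ÷ 17982 → 27 full blocks, remainder 6780.
Within the partial block the first minute is 1800 frames and each further minute 1798, so 3 further minute boundaries passed. Total skipped labels = 18 × 27 + 2 × 3 = 492.
Non-drop label index = 492294 + 492 = 492786; at 30 labels/s that is 04:33:46:06, i.e. DF 04:33:46;06.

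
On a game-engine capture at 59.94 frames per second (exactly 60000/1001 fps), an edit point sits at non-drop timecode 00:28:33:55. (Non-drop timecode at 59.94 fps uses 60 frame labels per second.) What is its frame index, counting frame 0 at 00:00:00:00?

Total seconds to the label: (0 × 3600 + 28 × 60 + 33) = 1713.
Frame index = 1713 × 60 + 55 = 102835.

102835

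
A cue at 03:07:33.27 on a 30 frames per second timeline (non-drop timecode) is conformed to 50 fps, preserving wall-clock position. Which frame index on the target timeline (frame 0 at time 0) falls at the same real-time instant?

Source frame index: (3×3600 + 7×60 + 33) × 30 + 27 = 337617.
Real time: 337617 / (30) = 112539/10 s.
Target frame: (112539/10) × (50) = 562695.

frame 562695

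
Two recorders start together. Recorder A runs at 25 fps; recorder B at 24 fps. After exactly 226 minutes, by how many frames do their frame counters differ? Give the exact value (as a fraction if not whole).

13560 frames

226 min = 13560 s.
A emits 25 × 13560 = 339000 frames; B emits 24 × 13560 = 325440.
Difference = 13560 frames; B is behind A.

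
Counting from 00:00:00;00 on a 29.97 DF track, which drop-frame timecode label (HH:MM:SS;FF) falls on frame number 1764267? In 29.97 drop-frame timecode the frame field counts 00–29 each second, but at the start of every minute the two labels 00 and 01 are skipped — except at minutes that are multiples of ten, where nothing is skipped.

16:21:07;23

Ten DF minutes hold 17982 frames, so frame 1764267 lies in block 98 (frames 1762236–1780217) with 2031 frames into that block.
The block's first minute is 1800 frames and the rest 1798 each; 2031 frames reaches minute 1, so 98 × 18 + 1 × 2 = 1766 labels have been skipped so far.
Adding those back, label number 1764267 + 1766 = 1766033 at 30 labels/s is 58867 s + 23 f = 16 h 21 min 7 s frame 23, i.e. 16:21:07;23.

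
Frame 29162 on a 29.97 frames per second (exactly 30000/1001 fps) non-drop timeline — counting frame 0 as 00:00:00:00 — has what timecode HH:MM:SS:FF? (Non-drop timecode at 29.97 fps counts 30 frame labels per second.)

29162 ÷ 30 = 972 full seconds, remainder 2 frames.
972 s = 0 h 16 min 12 s.
Timecode: 00:16:12:02.

00:16:12:02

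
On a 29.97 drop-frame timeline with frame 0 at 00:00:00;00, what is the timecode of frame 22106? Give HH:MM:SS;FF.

Each 10-minute DF block holds 10 × 60 × 30 − 9 × 2 = 17982 frames. 22106 ÷ 17982 → 1 full block, remainder 4124.
Within the partial block the first minute is 1800 frames and each further minute 1798, so 2 further minute boundaries passed. Total skipped labels = 18 × 1 + 2 × 2 = 22.
Non-drop label index = 22106 + 22 = 22128; at 30 labels/s that is 00:12:17:18, i.e. DF 00:12:17;18.

00:12:17;18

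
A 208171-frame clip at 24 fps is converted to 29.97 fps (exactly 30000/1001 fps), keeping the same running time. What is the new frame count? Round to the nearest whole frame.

259954 frames

Frames at target rate = 208171 × (30000/1001) / (24) = 260213750/1001 ≈ 259953.796.
Nearest whole frame: 259954.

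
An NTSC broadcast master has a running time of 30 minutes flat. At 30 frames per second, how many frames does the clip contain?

54000 frames

30 min = 1800 s.
Frames = 1800 × 30 = 54000.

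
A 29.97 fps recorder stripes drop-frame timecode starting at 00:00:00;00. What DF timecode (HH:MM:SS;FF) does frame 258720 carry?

Ten DF minutes hold 17982 frames, so frame 258720 lies in block 14 (frames 251748–269729) with 6972 frames into that block.
The block's first minute is 1800 frames and the rest 1798 each; 6972 frames reaches minute 3, so 14 × 18 + 3 × 2 = 258 labels have been skipped so far.
Adding those back, label number 258720 + 258 = 258978 at 30 labels/s is 8632 s + 18 f = 2 h 23 min 52 s frame 18, i.e. 02:23:52;18.

02:23:52;18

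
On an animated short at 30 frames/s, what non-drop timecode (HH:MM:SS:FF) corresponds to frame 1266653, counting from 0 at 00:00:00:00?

1266653 ÷ 30 = 42221 full seconds, remainder 23 frames.
42221 s = 11 h 43 min 41 s.
Timecode: 11:43:41:23.

11:43:41:23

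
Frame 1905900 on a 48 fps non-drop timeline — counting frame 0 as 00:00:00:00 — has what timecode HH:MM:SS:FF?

11:01:46:12

1905900 ÷ 48 = 39706 full seconds, remainder 12 frames.
39706 s = 11 h 1 min 46 s.
Timecode: 11:01:46:12.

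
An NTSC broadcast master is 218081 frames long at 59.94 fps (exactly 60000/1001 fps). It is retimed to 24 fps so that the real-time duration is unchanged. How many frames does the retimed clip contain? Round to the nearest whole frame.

Frames at target rate = 218081 × (24) / (60000/1001) = 218299081/2500 ≈ 87319.632.
Nearest whole frame: 87320.

87320 frames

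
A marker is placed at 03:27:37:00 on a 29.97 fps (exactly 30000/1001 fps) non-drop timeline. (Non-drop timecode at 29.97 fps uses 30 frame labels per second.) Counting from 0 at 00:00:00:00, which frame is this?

373710

Total seconds to the label: (3 × 3600 + 27 × 60 + 37) = 12457.
Frame index = 12457 × 30 + 0 = 373710.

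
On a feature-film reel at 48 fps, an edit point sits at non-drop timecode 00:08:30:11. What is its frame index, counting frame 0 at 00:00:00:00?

Total seconds to the label: (0 × 3600 + 8 × 60 + 30) = 510.
Frame index = 510 × 48 + 11 = 24491.

24491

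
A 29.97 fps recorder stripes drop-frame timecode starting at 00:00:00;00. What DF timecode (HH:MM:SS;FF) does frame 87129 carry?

Each 10-minute DF block holds 10 × 60 × 30 − 9 × 2 = 17982 frames. 87129 ÷ 17982 → 4 full blocks, remainder 15201.
Within the partial block the first minute is 1800 frames and each further minute 1798, so 8 further minute boundaries passed. Total skipped labels = 18 × 4 + 2 × 8 = 88.
Non-drop label index = 87129 + 88 = 87217; at 30 labels/s that is 00:48:27:07, i.e. DF 00:48:27;07.

00:48:27;07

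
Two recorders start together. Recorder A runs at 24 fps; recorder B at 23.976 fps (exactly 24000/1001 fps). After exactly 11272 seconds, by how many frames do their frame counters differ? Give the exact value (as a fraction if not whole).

270528/1001 frames

A emits 24 × 11272 = 270528 frames; B emits 24000/1001 × 11272 = 270528000/1001.
Difference = 270528/1001 frames (≈ 270.2577); B is behind A.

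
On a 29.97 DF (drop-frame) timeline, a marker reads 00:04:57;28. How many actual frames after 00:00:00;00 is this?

Complete 10-minute blocks: 0, each 17982 frames → 0.
Remaining 4 whole minutes in the current block: 1800 + 3 × 1798 = 7194 frames.
Within the current minute: 57 × 30 + 28 − 2 = 1736 (labels ;00/;01 skipped at this minute). Total = 0 + 7194 + 1736 = 8930.

8930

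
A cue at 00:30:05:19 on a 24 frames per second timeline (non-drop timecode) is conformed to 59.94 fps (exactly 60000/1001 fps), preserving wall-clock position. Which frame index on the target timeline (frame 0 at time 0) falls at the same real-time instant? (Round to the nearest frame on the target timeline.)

frame 108239

Source frame index: (0×3600 + 30×60 + 5) × 24 + 19 = 43339.
Real time: 43339 / (24) = 43339/24 s.
Target frame: (43339/24) × (60000/1001) = 108347500/1001 ≈ 108239.261 → 108239.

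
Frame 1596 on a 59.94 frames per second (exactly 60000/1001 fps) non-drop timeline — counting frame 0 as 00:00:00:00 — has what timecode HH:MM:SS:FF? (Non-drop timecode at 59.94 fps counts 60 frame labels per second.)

00:00:26:36

1596 ÷ 60 = 26 full seconds, remainder 36 frames.
26 s = 0 h 0 min 26 s.
Timecode: 00:00:26:36.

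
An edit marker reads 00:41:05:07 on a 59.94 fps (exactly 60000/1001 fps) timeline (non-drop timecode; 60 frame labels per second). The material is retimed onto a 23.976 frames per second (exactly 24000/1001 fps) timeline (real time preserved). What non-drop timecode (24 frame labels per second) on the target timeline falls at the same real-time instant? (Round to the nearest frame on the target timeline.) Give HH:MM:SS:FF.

Source frame index: (0×3600 + 41×60 + 5) × 60 + 7 = 147907.
Real time: 147907 / (60000/1001) = 148054907/60000 s.
Target frame: (148054907/60000) × (24000/1001) = 295814/5 ≈ 59162.800 → 59163.
At 24 labels/s: frame 59163 → 00:41:05:03.

00:41:05:03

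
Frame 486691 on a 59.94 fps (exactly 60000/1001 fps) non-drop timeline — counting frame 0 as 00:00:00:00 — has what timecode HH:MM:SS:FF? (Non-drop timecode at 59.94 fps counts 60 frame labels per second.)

486691 ÷ 60 = 8111 full seconds, remainder 31 frames.
8111 s = 2 h 15 min 11 s.
Timecode: 02:15:11:31.

02:15:11:31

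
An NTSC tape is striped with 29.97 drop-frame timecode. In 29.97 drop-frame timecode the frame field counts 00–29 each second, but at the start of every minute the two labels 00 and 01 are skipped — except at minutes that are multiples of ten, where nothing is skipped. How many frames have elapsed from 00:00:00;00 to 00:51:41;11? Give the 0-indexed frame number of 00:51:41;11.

92949

As if non-drop at 30 labels/s: (0 × 3600 + 51 × 60 + 41) × 30 + 11 = 93041.
Minute boundaries passed: 51; those not divisible by 10: 51 − 5 = 46; dropped labels = 2 × 46 = 92.
Actual frame index = 93041 − 92 = 92949.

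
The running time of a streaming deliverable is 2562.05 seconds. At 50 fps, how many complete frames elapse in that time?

128102 frames

Frames = 2562.05 × 50 = 256205/2 ≈ 128102.5000.
Complete frames: 128102.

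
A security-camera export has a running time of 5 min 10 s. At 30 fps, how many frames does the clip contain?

9300 frames

5 min 10 s = 310 s.
Frames = 310 × 30 = 9300.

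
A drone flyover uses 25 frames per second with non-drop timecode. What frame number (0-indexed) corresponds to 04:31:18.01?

406951

Total seconds to the label: (4 × 3600 + 31 × 60 + 18) = 16278.
Frame index = 16278 × 25 + 1 = 406951.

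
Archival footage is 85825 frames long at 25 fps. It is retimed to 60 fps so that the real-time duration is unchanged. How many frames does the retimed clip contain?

Target frames = source frames × (target rate / source rate) = 85825 × (60)/(25) = 85825 × 12/5 = 205980.

205980 frames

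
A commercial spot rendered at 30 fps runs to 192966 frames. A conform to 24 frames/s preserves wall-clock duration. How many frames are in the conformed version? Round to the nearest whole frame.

154373 frames

Frames at target rate = 192966 × (24) / (30) = 771864/5 ≈ 154372.800.
Nearest whole frame: 154373.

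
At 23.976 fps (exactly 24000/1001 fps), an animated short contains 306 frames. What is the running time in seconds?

Running time = 306 / (24000/1001) = 12.76275 s.

12.76275 seconds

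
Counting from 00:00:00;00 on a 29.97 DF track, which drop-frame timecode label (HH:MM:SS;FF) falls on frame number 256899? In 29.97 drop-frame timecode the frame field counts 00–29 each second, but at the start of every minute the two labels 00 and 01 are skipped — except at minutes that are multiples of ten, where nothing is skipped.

Ten DF minutes hold 17982 frames, so frame 256899 lies in block 14 (frames 251748–269729) with 5151 frames into that block.
The block's first minute is 1800 frames and the rest 1798 each; 5151 frames reaches minute 2, so 14 × 18 + 2 × 2 = 256 labels have been skipped so far.
Adding those back, label number 256899 + 256 = 257155 at 30 labels/s is 8571 s + 25 f = 2 h 22 min 51 s frame 25, i.e. 02:22:51;25.

02:22:51;25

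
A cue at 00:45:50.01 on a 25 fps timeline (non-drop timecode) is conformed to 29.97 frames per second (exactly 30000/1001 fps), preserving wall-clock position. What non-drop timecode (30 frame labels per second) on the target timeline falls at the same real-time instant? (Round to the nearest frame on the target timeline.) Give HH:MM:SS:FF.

Source frame index: (0×3600 + 45×60 + 50) × 25 + 1 = 68751.
Real time: 68751 / (25) = 68751/25 s.
Target frame: (68751/25) × (30000/1001) = 82501200/1001 ≈ 82418.781 → 82419.
At 30 labels/s: frame 82419 → 00:45:47:09.

00:45:47:09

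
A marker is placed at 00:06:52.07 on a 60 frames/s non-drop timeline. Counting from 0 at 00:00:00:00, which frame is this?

Total seconds to the label: (0 × 3600 + 6 × 60 + 52) = 412.
Frame index = 412 × 60 + 7 = 24727.

24727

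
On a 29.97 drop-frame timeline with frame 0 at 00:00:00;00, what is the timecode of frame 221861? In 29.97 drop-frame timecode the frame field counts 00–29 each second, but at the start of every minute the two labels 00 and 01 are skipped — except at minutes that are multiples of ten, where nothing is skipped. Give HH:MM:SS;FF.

02:03:22;23

Each 10-minute DF block holds 10 × 60 × 30 − 9 × 2 = 17982 frames. 221861 ÷ 17982 → 12 full blocks, remainder 6077.
Within the partial block the first minute is 1800 frames and each further minute 1798, so 3 further minute boundaries passed. Total skipped labels = 18 × 12 + 2 × 3 = 222.
Non-drop label index = 221861 + 222 = 222083; at 30 labels/s that is 02:03:22:23, i.e. DF 02:03:22;23.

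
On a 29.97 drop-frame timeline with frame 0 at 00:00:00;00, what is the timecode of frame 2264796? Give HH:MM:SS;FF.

Each 10-minute DF block holds 10 × 60 × 30 − 9 × 2 = 17982 frames. 2264796 ÷ 17982 → 125 full blocks, remainder 17046.
Within the partial block the first minute is 1800 frames and each further minute 1798, so 9 further minute boundaries passed. Total skipped labels = 18 × 125 + 2 × 9 = 2268.
Non-drop label index = 2264796 + 2268 = 2267064; at 30 labels/s that is 20:59:28:24, i.e. DF 20:59:28;24.

20:59:28;24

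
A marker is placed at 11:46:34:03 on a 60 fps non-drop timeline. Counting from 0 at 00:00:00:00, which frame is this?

Total seconds to the label: (11 × 3600 + 46 × 60 + 34) = 42394.
Frame index = 42394 × 60 + 3 = 2543643.

2543643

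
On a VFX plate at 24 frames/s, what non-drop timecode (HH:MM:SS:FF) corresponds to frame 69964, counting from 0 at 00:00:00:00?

69964 ÷ 24 = 2915 full seconds, remainder 4 frames.
2915 s = 0 h 48 min 35 s.
Timecode: 00:48:35:04.

00:48:35:04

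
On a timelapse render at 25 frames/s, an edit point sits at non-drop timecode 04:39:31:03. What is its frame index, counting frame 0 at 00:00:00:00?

frame 419278

Total seconds to the label: (4 × 3600 + 39 × 60 + 31) = 16771.
Frame index = 16771 × 25 + 3 = 419278.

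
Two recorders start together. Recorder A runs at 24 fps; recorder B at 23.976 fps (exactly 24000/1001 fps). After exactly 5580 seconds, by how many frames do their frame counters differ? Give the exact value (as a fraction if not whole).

133920/1001 frames

A emits 24 × 5580 = 133920 frames; B emits 24000/1001 × 5580 = 133920000/1001.
Difference = 133920/1001 frames (≈ 133.7862); B is behind A.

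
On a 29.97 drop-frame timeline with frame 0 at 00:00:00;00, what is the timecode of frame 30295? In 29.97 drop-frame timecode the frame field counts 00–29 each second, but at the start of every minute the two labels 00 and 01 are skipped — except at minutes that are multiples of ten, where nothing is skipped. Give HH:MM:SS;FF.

Ten DF minutes hold 17982 frames, so frame 30295 lies in block 1 (frames 17982–35963) with 12313 frames into that block.
The block's first minute is 1800 frames and the rest 1798 each; 12313 frames reaches minute 6, so 1 × 18 + 6 × 2 = 30 labels have been skipped so far.
Adding those back, label number 30295 + 30 = 30325 at 30 labels/s is 1010 s + 25 f = 0 h 16 min 50 s frame 25, i.e. 00:16:50;25.

00:16:50;25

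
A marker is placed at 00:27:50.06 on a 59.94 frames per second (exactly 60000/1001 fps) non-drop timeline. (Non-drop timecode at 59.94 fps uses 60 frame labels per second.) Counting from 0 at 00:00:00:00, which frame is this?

frame 100206

Total seconds to the label: (0 × 3600 + 27 × 60 + 50) = 1670.
Frame index = 1670 × 60 + 6 = 100206.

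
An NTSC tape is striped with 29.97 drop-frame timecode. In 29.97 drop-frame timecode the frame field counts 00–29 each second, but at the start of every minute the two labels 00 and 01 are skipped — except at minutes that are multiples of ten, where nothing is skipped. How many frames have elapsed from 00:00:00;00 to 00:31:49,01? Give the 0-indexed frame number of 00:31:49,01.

Complete 10-minute blocks: 3, each 17982 frames → 53946.
Remaining 1 whole minute in the current block: 1800 + 0 × 1798 = 1800 frames.
Within the current minute: 49 × 30 + 1 − 2 = 1469 (labels ;00/;01 skipped at this minute). Total = 53946 + 1800 + 1469 = 57215.

57215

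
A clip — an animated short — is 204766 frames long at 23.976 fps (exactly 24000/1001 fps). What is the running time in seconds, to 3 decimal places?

Running time = 204766 × 1001/24000 = 102485383/12000 s ≈ 8540.449 s.

8540.449 seconds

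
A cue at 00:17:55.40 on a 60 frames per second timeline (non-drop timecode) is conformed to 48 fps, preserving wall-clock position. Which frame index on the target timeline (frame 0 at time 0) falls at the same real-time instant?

Source frame index: (0×3600 + 17×60 + 55) × 60 + 40 = 64540.
Real time: 64540 / (60) = 3227/3 s.
Target frame: (3227/3) × (48) = 51632.

frame 51632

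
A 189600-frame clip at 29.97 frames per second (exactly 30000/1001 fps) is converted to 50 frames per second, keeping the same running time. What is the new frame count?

Target frames = source frames × (target rate / source rate) = 189600 × (50)/(30000/1001) = 189600 × 1001/600 = 316316.

316316 frames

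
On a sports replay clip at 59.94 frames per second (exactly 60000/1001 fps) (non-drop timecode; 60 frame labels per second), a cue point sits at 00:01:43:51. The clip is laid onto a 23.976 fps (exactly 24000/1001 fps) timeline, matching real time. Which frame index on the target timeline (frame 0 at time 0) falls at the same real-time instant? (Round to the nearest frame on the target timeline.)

frame 2492

Source frame index: (0×3600 + 1×60 + 43) × 60 + 51 = 6231.
Real time: 6231 / (60000/1001) = 2079077/20000 s.
Target frame: (2079077/20000) × (24000/1001) = 12462/5 ≈ 2492.400 → 2492.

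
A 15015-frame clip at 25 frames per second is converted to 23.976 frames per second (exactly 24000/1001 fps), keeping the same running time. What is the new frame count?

Target frames = source frames × (target rate / source rate) = 15015 × (24000/1001)/(25) = 15015 × 960/1001 = 14400.

14400 frames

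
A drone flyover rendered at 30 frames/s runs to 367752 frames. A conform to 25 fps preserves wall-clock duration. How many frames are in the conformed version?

306460 frames

Target frames = source frames × (target rate / source rate) = 367752 × (25)/(30) = 367752 × 5/6 = 306460.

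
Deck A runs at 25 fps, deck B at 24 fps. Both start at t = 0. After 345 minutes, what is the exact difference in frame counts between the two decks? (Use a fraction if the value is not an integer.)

20700 frames

345 min = 20700 s.
A emits 25 × 20700 = 517500 frames; B emits 24 × 20700 = 496800.
Difference = 20700 frames; B is behind A.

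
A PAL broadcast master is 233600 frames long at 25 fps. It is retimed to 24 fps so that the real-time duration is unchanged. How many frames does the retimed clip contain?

Target frames = source frames × (target rate / source rate) = 233600 × (24)/(25) = 233600 × 24/25 = 224256.

224256 frames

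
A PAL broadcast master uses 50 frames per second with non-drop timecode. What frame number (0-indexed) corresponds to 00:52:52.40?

frame 158640

Total seconds to the label: (0 × 3600 + 52 × 60 + 52) = 3172.
Frame index = 3172 × 50 + 40 = 158640.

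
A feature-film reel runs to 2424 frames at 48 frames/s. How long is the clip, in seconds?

50.5 seconds

Running time = 2424 / (48) = 50.5 s.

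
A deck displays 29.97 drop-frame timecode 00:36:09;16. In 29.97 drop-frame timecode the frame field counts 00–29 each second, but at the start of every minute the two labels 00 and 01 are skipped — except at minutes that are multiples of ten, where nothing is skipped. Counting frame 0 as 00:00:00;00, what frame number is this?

Complete 10-minute blocks: 3, each 17982 frames → 53946.
Remaining 6 whole minutes in the current block: 1800 + 5 × 1798 = 10790 frames.
Within the current minute: 9 × 30 + 16 − 2 = 284 (labels ;00/;01 skipped at this minute). Total = 53946 + 10790 + 284 = 65020.

65020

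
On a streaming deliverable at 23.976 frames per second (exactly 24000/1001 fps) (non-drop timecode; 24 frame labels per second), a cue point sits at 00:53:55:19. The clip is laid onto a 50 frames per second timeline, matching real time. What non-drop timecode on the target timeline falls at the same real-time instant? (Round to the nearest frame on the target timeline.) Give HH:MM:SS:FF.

Source frame index: (0×3600 + 53×60 + 55) × 24 + 19 = 77659.
Real time: 77659 / (24000/1001) = 77736659/24000 s.
Target frame: (77736659/24000) × (50) = 77736659/480 ≈ 161951.373 → 161951.
At 50 labels/s: frame 161951 → 00:53:59:01.

00:53:59:01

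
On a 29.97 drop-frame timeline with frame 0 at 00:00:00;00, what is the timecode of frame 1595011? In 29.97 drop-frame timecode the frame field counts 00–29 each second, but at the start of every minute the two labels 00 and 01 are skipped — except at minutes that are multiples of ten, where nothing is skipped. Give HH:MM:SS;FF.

14:47:00;09

Ten DF minutes hold 17982 frames, so frame 1595011 lies in block 88 (frames 1582416–1600397) with 12595 frames into that block.
The block's first minute is 1800 frames and the rest 1798 each; 12595 frames reaches minute 7, so 88 × 18 + 7 × 2 = 1598 labels have been skipped so far.
Adding those back, label number 1595011 + 1598 = 1596609 at 30 labels/s is 53220 s + 9 f = 14 h 47 min 0 s frame 9, i.e. 14:47:00;09.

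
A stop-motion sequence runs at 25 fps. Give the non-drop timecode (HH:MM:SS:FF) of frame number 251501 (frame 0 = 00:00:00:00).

251501 ÷ 25 = 10060 full seconds, remainder 1 frame.
10060 s = 2 h 47 min 40 s.
Timecode: 02:47:40:01.

02:47:40:01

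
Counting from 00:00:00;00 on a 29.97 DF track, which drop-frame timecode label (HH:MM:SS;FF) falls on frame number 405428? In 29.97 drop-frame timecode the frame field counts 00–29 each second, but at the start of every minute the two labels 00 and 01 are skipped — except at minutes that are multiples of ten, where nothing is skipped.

03:45:27;24

Ten DF minutes hold 17982 frames, so frame 405428 lies in block 22 (frames 395604–413585) with 9824 frames into that block.
The block's first minute is 1800 frames and the rest 1798 each; 9824 frames reaches minute 5, so 22 × 18 + 5 × 2 = 406 labels have been skipped so far.
Adding those back, label number 405428 + 406 = 405834 at 30 labels/s is 13527 s + 24 f = 3 h 45 min 27 s frame 24, i.e. 03:45:27;24.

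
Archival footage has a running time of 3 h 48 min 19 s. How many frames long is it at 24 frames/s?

328776 frames

3 h 48 min 19 s = 13699 s.
Frames = 13699 × 24 = 328776.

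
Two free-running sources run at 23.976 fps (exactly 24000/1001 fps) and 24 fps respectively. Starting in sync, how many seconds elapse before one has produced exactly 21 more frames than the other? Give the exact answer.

The gap grows by |24 − 24000/1001| = 24/1001 frames per second.
Time for a 21-frame gap: 21 ÷ (24/1001) = 875.875 s.

875.875 seconds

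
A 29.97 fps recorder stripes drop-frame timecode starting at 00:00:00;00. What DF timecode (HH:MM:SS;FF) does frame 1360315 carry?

12:36:29;07

Each 10-minute DF block holds 10 × 60 × 30 − 9 × 2 = 17982 frames. 1360315 ÷ 17982 → 75 full blocks, remainder 11665.
Within the partial block the first minute is 1800 frames and each further minute 1798, so 6 further minute boundaries passed. Total skipped labels = 18 × 75 + 2 × 6 = 1362.
Non-drop label index = 1360315 + 1362 = 1361677; at 30 labels/s that is 12:36:29:07, i.e. DF 12:36:29;07.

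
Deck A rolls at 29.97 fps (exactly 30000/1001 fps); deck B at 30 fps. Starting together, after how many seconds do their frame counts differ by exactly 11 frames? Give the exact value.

The gap grows by |30 − 30000/1001| = 30/1001 frames per second.
Time for a 11-frame gap: 11 ÷ (30/1001) = 11011/30 s.

11011/30 seconds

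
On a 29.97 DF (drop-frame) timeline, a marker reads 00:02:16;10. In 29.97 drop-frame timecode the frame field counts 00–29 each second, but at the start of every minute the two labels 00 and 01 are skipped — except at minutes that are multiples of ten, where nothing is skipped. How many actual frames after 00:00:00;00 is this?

4086

Complete 10-minute blocks: 0, each 17982 frames → 0.
Remaining 2 whole minutes in the current block: 1800 + 1 × 1798 = 3598 frames.
Within the current minute: 16 × 30 + 10 − 2 = 488 (labels ;00/;01 skipped at this minute). Total = 0 + 3598 + 488 = 4086.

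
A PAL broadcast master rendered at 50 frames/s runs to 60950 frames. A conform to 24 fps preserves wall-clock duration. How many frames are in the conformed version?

Target frames = source frames × (target rate / source rate) = 60950 × (24)/(50) = 60950 × 12/25 = 29256.

29256 frames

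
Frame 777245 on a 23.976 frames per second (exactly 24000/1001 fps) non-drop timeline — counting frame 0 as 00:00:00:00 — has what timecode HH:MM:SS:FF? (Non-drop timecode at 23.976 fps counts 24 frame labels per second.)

777245 ÷ 24 = 32385 full seconds, remainder 5 frames.
32385 s = 8 h 59 min 45 s.
Timecode: 08:59:45:05.

08:59:45:05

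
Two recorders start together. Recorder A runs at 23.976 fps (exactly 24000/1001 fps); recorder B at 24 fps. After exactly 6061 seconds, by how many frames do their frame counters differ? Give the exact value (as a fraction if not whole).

13224/91 frames

A emits 24000/1001 × 6061 = 13224000/91 frames; B emits 24 × 6061 = 145464.
Difference = 13224/91 frames (≈ 145.3187); B is ahead of A.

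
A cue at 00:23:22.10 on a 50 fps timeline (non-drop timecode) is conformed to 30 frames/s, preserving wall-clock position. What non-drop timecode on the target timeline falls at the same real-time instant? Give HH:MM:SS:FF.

Source frame index: (0×3600 + 23×60 + 22) × 50 + 10 = 70110.
Real time: 70110 / (50) = 7011/5 s.
Target frame: (7011/5) × (30) = 42066.
At 30 labels/s: frame 42066 → 00:23:22:06.

00:23:22:06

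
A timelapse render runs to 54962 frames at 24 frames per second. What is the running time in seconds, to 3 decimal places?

2290.083 seconds

Running time = 54962 × 1/24 = 27481/12 s ≈ 2290.083 s.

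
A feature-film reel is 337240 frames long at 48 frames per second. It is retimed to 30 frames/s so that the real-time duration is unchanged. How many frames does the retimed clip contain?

210775 frames

Frames at target rate = 337240 × (30) / (48) = 210775.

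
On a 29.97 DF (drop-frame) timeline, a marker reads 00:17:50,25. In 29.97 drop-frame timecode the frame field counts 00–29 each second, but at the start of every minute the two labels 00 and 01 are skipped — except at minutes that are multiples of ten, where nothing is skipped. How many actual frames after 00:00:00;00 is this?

32093

Complete 10-minute blocks: 1, each 17982 frames → 17982.
Remaining 7 whole minutes in the current block: 1800 + 6 × 1798 = 12588 frames.
Within the current minute: 50 × 30 + 25 − 2 = 1523 (labels ;00/;01 skipped at this minute). Total = 17982 + 12588 + 1523 = 32093.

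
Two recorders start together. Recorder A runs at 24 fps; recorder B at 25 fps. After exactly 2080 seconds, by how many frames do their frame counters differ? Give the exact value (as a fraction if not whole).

2080 frames

A emits 24 × 2080 = 49920 frames; B emits 25 × 2080 = 52000.
Difference = 2080 frames; B is ahead of A.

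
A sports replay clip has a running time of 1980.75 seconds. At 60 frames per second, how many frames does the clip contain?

118845 frames

Frames = 1980.75 × 60 = 118845.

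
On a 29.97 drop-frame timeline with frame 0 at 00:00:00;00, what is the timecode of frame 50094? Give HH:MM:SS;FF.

Each 10-minute DF block holds 10 × 60 × 30 − 9 × 2 = 17982 frames. 50094 ÷ 17982 → 2 full blocks, remainder 14130.
Within the partial block the first minute is 1800 frames and each further minute 1798, so 7 further minute boundaries passed. Total skipped labels = 18 × 2 + 2 × 7 = 50.
Non-drop label index = 50094 + 50 = 50144; at 30 labels/s that is 00:27:51:14, i.e. DF 00:27:51;14.

00:27:51;14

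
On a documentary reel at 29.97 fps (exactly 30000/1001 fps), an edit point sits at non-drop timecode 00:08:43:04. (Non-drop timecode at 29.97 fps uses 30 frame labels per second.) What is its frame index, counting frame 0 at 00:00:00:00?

15694

Total seconds to the label: (0 × 3600 + 8 × 60 + 43) = 523.
Frame index = 523 × 30 + 4 = 15694.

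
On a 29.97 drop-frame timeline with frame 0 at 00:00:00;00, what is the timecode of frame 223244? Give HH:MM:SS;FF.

02:04:08;28

Ten DF minutes hold 17982 frames, so frame 223244 lies in block 12 (frames 215784–233765) with 7460 frames into that block.
The block's first minute is 1800 frames and the rest 1798 each; 7460 frames reaches minute 4, so 12 × 18 + 4 × 2 = 224 labels have been skipped so far.
Adding those back, label number 223244 + 224 = 223468 at 30 labels/s is 7448 s + 28 f = 2 h 4 min 8 s frame 28, i.e. 02:04:08;28.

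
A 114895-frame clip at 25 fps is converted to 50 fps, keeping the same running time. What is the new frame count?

Target frames = source frames × (target rate / source rate) = 114895 × (50)/(25) = 114895 × 2 = 229790.

229790 frames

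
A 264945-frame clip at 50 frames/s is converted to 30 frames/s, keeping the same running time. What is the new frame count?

158967 frames

Target frames = source frames × (target rate / source rate) = 264945 × (30)/(50) = 264945 × 3/5 = 158967.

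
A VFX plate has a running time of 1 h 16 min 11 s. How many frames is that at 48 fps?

219408 frames

1 h 16 min 11 s = 4571 s.
Frames = 4571 × 48 = 219408.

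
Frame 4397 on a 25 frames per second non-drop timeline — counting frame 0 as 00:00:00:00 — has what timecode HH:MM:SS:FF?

4397 ÷ 25 = 175 full seconds, remainder 22 frames.
175 s = 0 h 2 min 55 s.
Timecode: 00:02:55:22.

00:02:55:22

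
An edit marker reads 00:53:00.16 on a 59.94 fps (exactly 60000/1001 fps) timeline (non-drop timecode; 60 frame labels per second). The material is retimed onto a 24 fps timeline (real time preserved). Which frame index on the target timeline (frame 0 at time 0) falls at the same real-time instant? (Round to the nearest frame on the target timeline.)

frame 76403

Source frame index: (0×3600 + 53×60 + 0) × 60 + 16 = 190816.
Real time: 190816 / (60000/1001) = 5968963/1875 s.
Target frame: (5968963/1875) × (24) = 47751704/625 ≈ 76402.726 → 76403.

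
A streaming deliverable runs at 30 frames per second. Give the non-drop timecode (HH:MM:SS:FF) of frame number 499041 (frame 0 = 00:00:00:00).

04:37:14:21

499041 ÷ 30 = 16634 full seconds, remainder 21 frames.
16634 s = 4 h 37 min 14 s.
Timecode: 04:37:14:21.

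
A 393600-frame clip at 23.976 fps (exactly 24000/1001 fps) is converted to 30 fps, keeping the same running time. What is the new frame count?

492492 frames

Target frames = source frames × (target rate / source rate) = 393600 × (30)/(24000/1001) = 393600 × 1001/800 = 492492.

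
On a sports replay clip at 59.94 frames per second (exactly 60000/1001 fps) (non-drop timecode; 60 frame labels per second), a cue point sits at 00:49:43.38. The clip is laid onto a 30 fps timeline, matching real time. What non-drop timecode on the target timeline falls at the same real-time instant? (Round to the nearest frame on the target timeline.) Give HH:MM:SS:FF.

Source frame index: (0×3600 + 49×60 + 43) × 60 + 38 = 179018.
Real time: 179018 / (60000/1001) = 89598509/30000 s.
Target frame: (89598509/30000) × (30) = 89598509/1000 ≈ 89598.509 → 89599.
At 30 labels/s: frame 89599 → 00:49:46:19.

00:49:46:19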